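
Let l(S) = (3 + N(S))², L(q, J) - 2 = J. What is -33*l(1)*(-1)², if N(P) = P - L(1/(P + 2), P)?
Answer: -33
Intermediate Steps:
L(q, J) = 2 + J
N(P) = -2 (N(P) = P - (2 + P) = P + (-2 - P) = -2)
l(S) = 1 (l(S) = (3 - 2)² = 1² = 1)
-33*l(1)*(-1)² = -33*1*(-1)² = -33*1 = -33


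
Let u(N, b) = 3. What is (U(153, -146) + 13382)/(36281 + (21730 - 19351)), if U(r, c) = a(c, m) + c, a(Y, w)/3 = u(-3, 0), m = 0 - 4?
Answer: 2649/7732 ≈ 0.34260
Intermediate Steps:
m = -4
a(Y, w) = 9 (a(Y, w) = 3*3 = 9)
U(r, c) = 9 + c
(U(153, -146) + 13382)/(36281 + (21730 - 19351)) = ((9 - 146) + 13382)/(36281 + (21730 - 19351)) = (-137 + 13382)/(36281 + 2379) = 13245/38660 = 13245*(1/38660) = 2649/7732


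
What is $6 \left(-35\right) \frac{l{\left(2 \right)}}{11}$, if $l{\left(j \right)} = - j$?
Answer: $\frac{420}{11} \approx 38.182$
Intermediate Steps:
$6 \left(-35\right) \frac{l{\left(2 \right)}}{11} = 6 \left(-35\right) \frac{\left(-1\right) 2}{11} = - 210 \left(\left(-2\right) \frac{1}{11}\right) = \left(-210\right) \left(- \frac{2}{11}\right) = \frac{420}{11}$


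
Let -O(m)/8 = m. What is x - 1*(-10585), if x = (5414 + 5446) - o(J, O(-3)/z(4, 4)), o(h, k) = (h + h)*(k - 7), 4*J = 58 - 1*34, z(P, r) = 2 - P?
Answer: 21673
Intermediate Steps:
O(m) = -8*m
J = 6 (J = (58 - 1*34)/4 = (58 - 34)/4 = (¼)*24 = 6)
o(h, k) = 2*h*(-7 + k) (o(h, k) = (2*h)*(-7 + k) = 2*h*(-7 + k))
x = 11088 (x = (5414 + 5446) - 2*6*(-7 + (-8*(-3))/(2 - 1*4)) = 10860 - 2*6*(-7 + 24/(2 - 4)) = 10860 - 2*6*(-7 + 24/(-2)) = 10860 - 2*6*(-7 + 24*(-½)) = 10860 - 2*6*(-7 - 12) = 10860 - 2*6*(-19) = 10860 - 1*(-228) = 10860 + 228 = 11088)
x - 1*(-10585) = 11088 - 1*(-10585) = 11088 + 10585 = 21673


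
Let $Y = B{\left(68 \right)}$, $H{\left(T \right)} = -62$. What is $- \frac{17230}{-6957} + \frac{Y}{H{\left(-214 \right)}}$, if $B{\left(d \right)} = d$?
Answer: $\frac{297592}{215667} \approx 1.3799$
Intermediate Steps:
$Y = 68$
$- \frac{17230}{-6957} + \frac{Y}{H{\left(-214 \right)}} = - \frac{17230}{-6957} + \frac{68}{-62} = \left(-17230\right) \left(- \frac{1}{6957}\right) + 68 \left(- \frac{1}{62}\right) = \frac{17230}{6957} - \frac{34}{31} = \frac{297592}{215667}$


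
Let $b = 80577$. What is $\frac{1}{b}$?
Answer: $\frac{1}{80577} \approx 1.241 \cdot 10^{-5}$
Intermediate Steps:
$\frac{1}{b} = \frac{1}{80577}$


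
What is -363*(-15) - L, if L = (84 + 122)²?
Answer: -36991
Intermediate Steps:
L = 42436 (L = 206² = 42436)
-363*(-15) - L = -363*(-15) - 1*42436 = 5445 - 42436 = -36991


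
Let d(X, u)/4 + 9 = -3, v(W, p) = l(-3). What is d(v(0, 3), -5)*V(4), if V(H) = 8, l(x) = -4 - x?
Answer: -384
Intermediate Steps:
v(W, p) = -1 (v(W, p) = -4 - 1*(-3) = -4 + 3 = -1)
d(X, u) = -48 (d(X, u) = -36 + 4*(-3) = -36 - 12 = -48)
d(v(0, 3), -5)*V(4) = -48*8 = -384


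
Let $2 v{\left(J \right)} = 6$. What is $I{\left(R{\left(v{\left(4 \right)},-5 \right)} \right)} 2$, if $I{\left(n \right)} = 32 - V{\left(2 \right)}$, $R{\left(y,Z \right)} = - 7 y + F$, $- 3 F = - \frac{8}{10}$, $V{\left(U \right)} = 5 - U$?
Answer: $58$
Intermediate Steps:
$v{\left(J \right)} = 3$ ($v{\left(J \right)} = \frac{1}{2} \cdot 6 = 3$)
$F = \frac{4}{15}$ ($F = - \frac{\left(-8\right) \frac{1}{10}}{3} = \left(- \frac{1}{3}\right) \left(- \frac{4}{5}\right) = \frac{4}{15} \approx 0.26667$)
$R{\left(y,Z \right)} = \frac{4}{15} - 7 y$ ($R{\left(y,Z \right)} = - 7 y + \frac{4}{15} = \frac{4}{15} - 7 y$)
$I{\left(n \right)} = 29$ ($I{\left(n \right)} = 32 - \left(5 - 2\right) = 32 - 3 = 29$)
$I{\left(R{\left(v{\left(4 \right)},-5 \right)} \right)} 2 = 29 \cdot 2 = 58$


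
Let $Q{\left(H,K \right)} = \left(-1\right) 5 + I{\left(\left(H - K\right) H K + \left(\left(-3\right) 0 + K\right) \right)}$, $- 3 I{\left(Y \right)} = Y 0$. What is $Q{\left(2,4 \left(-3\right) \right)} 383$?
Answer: $-1915$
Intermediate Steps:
$I{\left(Y \right)} = 0$ ($I{\left(Y \right)} = - \frac{Y 0}{3} = \left(- \frac{1}{3}\right) 0 = 0$)
$Q{\left(H,K \right)} = -5$ ($Q{\left(H,K \right)} = \left(-1\right) 5 + 0 = -5 + 0 = -5$)
$Q{\left(2,4 \left(-3\right) \right)} 383 = \left(-5\right) 383 = -1915$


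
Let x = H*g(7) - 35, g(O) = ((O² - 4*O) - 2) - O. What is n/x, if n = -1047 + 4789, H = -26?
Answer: -3742/347 ≈ -10.784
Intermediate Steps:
n = 3742
g(O) = -2 + O² - 5*O (g(O) = (-2 + O² - 4*O) - O = -2 + O² - 5*O)
x = -347 (x = -26*(-2 + 7² - 5*7) - 35 = -26*(-2 + 49 - 35) - 35 = -26*12 - 35 = -312 - 35 = -347)
n/x = 3742/(-347) = 3742*(-1/347) = -3742/347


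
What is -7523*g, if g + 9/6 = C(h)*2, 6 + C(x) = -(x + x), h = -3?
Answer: 22569/2 ≈ 11285.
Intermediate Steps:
C(x) = -6 - 2*x (C(x) = -6 - (x + x) = -6 - 2*x)
g = -3/2 (g = -3/2 + (-6 - 2*(-3))*2 = -3/2 + (-6 + 6)*2 = -3/2 + 0*2 = -3/2 + 0 = -3/2 ≈ -1.5000)
-7523*g = -7523*(-3/2) = 22569/2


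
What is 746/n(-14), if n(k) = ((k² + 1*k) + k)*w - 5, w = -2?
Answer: -746/341 ≈ -2.1877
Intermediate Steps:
n(k) = -5 - 4*k - 2*k² (n(k) = ((k² + 1*k) + k)*(-2) - 5 = ((k² + k) + k)*(-2) - 5 = ((k + k²) + k)*(-2) - 5 = (k² + 2*k)*(-2) - 5 = (-4*k - 2*k²) - 5 = -5 - 4*k - 2*k²)
746/n(-14) = 746/(-5 - 4*(-14) - 2*(-14)²) = 746/(-5 + 56 - 2*196) = 746/(-5 + 56 - 392) = 746/(-341) = 746*(-1/341) = -746/341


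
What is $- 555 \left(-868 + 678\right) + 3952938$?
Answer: $4058388$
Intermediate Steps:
$- 555 \left(-868 + 678\right) + 3952938 = \left(-555\right) \left(-190\right) + 3952938 = 105450 + 3952938 = 4058388$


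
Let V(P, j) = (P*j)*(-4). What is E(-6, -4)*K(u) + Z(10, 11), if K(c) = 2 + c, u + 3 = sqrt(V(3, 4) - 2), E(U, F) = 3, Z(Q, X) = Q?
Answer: 7 + 15*I*sqrt(2) ≈ 7.0 + 21.213*I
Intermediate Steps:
V(P, j) = -4*P*j
u = -3 + 5*I*sqrt(2) (u = -3 + sqrt(-4*3*4 - 2) = -3 + sqrt(-48 - 2) = -3 + sqrt(-50) = -3 + 5*I*sqrt(2) ≈ -3.0 + 7.0711*I)
E(-6, -4)*K(u) + Z(10, 11) = 3*(2 + (-3 + 5*I*sqrt(2))) + 10 = 3*(-1 + 5*I*sqrt(2)) + 10 = (-3 + 15*I*sqrt(2)) + 10 = 7 + 15*I*sqrt(2)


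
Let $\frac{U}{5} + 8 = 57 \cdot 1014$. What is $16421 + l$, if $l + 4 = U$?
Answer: $305367$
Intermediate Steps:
$U = 288950$ ($U = -40 + 5 \cdot 57 \cdot 1014 = -40 + 5 \cdot 57798 = -40 + 288990 = 288950$)
$l = 288946$ ($l = -4 + 288950 = 288946$)
$16421 + l = 16421 + 288946 = 305367$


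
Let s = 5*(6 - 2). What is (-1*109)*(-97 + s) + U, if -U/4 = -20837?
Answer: 91741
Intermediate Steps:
s = 20 (s = 5*4 = 20)
U = 83348 (U = -4*(-20837) = 83348)
(-1*109)*(-97 + s) + U = (-1*109)*(-97 + 20) + 83348 = -109*(-77) + 83348 = 8393 + 83348 = 91741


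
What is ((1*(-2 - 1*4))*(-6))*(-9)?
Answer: -324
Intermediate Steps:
((1*(-2 - 1*4))*(-6))*(-9) = ((1*(-2 - 4))*(-6))*(-9) = ((1*(-6))*(-6))*(-9) = -6*(-6)*(-9) = 36*(-9) = -324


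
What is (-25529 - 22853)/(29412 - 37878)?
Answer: 1423/249 ≈ 5.7149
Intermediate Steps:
(-25529 - 22853)/(29412 - 37878) = -48382/(-8466) = -48382*(-1/8466) = 1423/249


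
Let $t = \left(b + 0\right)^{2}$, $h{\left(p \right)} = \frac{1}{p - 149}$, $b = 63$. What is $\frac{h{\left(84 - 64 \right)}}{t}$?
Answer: $- \frac{1}{512001} \approx -1.9531 \cdot 10^{-6}$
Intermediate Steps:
$h{\left(p \right)} = \frac{1}{-149 + p}$
$t = 3969$ ($t = \left(63 + 0\right)^{2} = 63^{2} = 3969$)
$\frac{h{\left(84 - 64 \right)}}{t} = \frac{1}{\left(-149 + \left(84 - 64\right)\right) 3969} = \frac{1}{-149 + 20} \cdot \frac{1}{3969} = \frac{1}{-129} \cdot \frac{1}{3969} = \left(- \frac{1}{129}\right) \frac{1}{3969} = - \frac{1}{512001}$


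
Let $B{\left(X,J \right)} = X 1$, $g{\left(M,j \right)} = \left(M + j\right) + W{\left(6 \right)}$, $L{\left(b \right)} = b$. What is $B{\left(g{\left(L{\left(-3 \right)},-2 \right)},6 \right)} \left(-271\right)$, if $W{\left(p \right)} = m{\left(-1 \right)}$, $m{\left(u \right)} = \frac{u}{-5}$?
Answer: $\frac{6504}{5} \approx 1300.8$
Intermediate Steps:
$m{\left(u \right)} = - \frac{u}{5}$ ($m{\left(u \right)} = u \left(- \frac{1}{5}\right) = - \frac{u}{5}$)
$W{\left(p \right)} = \frac{1}{5}$ ($W{\left(p \right)} = \left(- \frac{1}{5}\right) \left(-1\right) = \frac{1}{5}$)
$g{\left(M,j \right)} = \frac{1}{5} + M + j$ ($g{\left(M,j \right)} = \left(M + j\right) + \frac{1}{5} = \frac{1}{5} + M + j$)
$B{\left(X,J \right)} = X$
$B{\left(g{\left(L{\left(-3 \right)},-2 \right)},6 \right)} \left(-271\right) = \left(\frac{1}{5} - 3 - 2\right) \left(-271\right) = \left(- \frac{24}{5}\right) \left(-271\right) = \frac{6504}{5}$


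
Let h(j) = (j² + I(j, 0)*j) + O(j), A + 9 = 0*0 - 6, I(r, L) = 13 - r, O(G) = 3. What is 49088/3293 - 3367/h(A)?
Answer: 20512427/632256 ≈ 32.443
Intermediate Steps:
A = -15 (A = -9 + (0*0 - 6) = -9 + (0 - 6) = -9 - 6 = -15)
h(j) = 3 + j² + j*(13 - j) (h(j) = (j² + (13 - j)*j) + 3 = (j² + j*(13 - j)) + 3 = 3 + j² + j*(13 - j))
49088/3293 - 3367/h(A) = 49088/3293 - 3367/(3 + 13*(-15)) = 49088*(1/3293) - 3367/(3 - 195) = 49088/3293 - 3367/(-192) = 49088/3293 - 3367*(-1/192) = 49088/3293 + 3367/192 = 20512427/632256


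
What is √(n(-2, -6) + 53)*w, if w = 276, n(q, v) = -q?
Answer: 276*√55 ≈ 2046.9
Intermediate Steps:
√(n(-2, -6) + 53)*w = √(-1*(-2) + 53)*276 = √(2 + 53)*276 = √55*276 = 276*√55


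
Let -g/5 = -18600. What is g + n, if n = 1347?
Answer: 94347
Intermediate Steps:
g = 93000 (g = -5*(-18600) = 93000)
g + n = 93000 + 1347 = 94347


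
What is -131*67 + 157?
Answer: -8620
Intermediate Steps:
-131*67 + 157 = -8777 + 157 = -8620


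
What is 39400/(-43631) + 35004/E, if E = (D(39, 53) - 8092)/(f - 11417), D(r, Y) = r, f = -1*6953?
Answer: 28055440167680/351360443 ≈ 79848.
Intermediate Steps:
f = -6953
E = 8053/18370 (E = (39 - 8092)/(-6953 - 11417) = -8053/(-18370) = -8053*(-1/18370) = 8053/18370 ≈ 0.43838)
39400/(-43631) + 35004/E = 39400/(-43631) + 35004/(8053/18370) = 39400*(-1/43631) + 35004*(18370/8053) = -39400/43631 + 643023480/8053 = 28055440167680/351360443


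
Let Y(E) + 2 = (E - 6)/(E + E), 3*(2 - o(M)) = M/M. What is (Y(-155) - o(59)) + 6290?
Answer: 5846773/930 ≈ 6286.9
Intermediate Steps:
o(M) = 5/3 (o(M) = 2 - M/(3*M) = 2 - ⅓*1 = 2 - ⅓ = 5/3)
Y(E) = -2 + (-6 + E)/(2*E) (Y(E) = -2 + (E - 6)/(E + E) = -2 + (-6 + E)/((2*E)) = -2 + (-6 + E)*(1/(2*E)) = -2 + (-6 + E)/(2*E))
(Y(-155) - o(59)) + 6290 = ((-3/2 - 3/(-155)) - 1*5/3) + 6290 = ((-3/2 - 3*(-1/155)) - 5/3) + 6290 = ((-3/2 + 3/155) - 5/3) + 6290 = (-459/310 - 5/3) + 6290 = -2927/930 + 6290 = 5846773/930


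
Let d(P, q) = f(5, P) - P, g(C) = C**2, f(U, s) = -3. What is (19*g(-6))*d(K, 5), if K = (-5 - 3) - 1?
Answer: 4104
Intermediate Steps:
K = -9 (K = -8 - 1 = -9)
d(P, q) = -3 - P
(19*g(-6))*d(K, 5) = (19*(-6)**2)*(-3 - 1*(-9)) = (19*36)*(-3 + 9) = 684*6 = 4104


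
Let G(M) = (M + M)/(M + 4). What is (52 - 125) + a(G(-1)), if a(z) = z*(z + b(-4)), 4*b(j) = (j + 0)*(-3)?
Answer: -671/9 ≈ -74.556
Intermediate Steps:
b(j) = -3*j/4 (b(j) = ((j + 0)*(-3))/4 = (j*(-3))/4 = (-3*j)/4 = -3*j/4)
G(M) = 2*M/(4 + M) (G(M) = (2*M)/(4 + M) = 2*M/(4 + M))
a(z) = z*(3 + z) (a(z) = z*(z - ¾*(-4)) = z*(z + 3) = z*(3 + z))
(52 - 125) + a(G(-1)) = (52 - 125) + (2*(-1)/(4 - 1))*(3 + 2*(-1)/(4 - 1)) = -73 + (2*(-1)/3)*(3 + 2*(-1)/3) = -73 + (2*(-1)*(⅓))*(3 + 2*(-1)*(⅓)) = -73 - 2*(3 - ⅔)/3 = -73 - ⅔*7/3 = -73 - 14/9 = -671/9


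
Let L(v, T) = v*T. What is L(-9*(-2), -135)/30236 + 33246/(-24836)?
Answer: -66598596/46933831 ≈ -1.4190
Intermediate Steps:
L(v, T) = T*v
L(-9*(-2), -135)/30236 + 33246/(-24836) = -(-1215)*(-2)/30236 + 33246/(-24836) = -135*18*(1/30236) + 33246*(-1/24836) = -2430*1/30236 - 16623/12418 = -1215/15118 - 16623/12418 = -66598596/46933831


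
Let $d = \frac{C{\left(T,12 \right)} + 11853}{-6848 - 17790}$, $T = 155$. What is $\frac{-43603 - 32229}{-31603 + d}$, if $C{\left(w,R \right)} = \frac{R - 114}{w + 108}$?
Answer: $\frac{491375738608}{204784047019} \approx 2.3995$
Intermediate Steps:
$C{\left(w,R \right)} = \frac{-114 + R}{108 + w}$
$d = - \frac{3117237}{6479794}$ ($d = \frac{\frac{-114 + 12}{108 + 155} + 11853}{-6848 - 17790} = \frac{\frac{1}{263} \left(-102\right) + 11853}{-24638} = \left(\frac{1}{263} \left(-102\right) + 11853\right) \left(- \frac{1}{24638}\right) = \left(- \frac{102}{263} + 11853\right) \left(- \frac{1}{24638}\right) = \frac{3117237}{263} \left(- \frac{1}{24638}\right) = - \frac{3117237}{6479794} \approx -0.48107$)
$\frac{-43603 - 32229}{-31603 + d} = \frac{-43603 - 32229}{-31603 - \frac{3117237}{6479794}} = \frac{-43603 - 32229}{- \frac{204784047019}{6479794}} = \left(-75832\right) \left(- \frac{6479794}{204784047019}\right) = \frac{491375738608}{204784047019}$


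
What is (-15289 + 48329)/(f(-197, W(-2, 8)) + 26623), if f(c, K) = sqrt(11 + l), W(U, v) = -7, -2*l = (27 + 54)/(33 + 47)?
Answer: 140739827200/113405458961 - 132160*sqrt(16790)/113405458961 ≈ 1.2409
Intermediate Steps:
l = -81/160 (l = -(27 + 54)/(2*(33 + 47)) = -81/(2*80) = -1/2*81/80 = -81/160 ≈ -0.50625)
f(c, K) = sqrt(16790)/40 (f(c, K) = sqrt(11 - 81/160) = sqrt(1679/160) = sqrt(16790)/40)
(-15289 + 48329)/(f(-197, W(-2, 8)) + 26623) = (-15289 + 48329)/(sqrt(16790)/40 + 26623) = 33040/(26623 + sqrt(16790)/40)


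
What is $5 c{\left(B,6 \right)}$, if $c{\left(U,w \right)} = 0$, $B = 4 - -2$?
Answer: $0$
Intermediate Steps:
$B = 6$ ($B = 4 + 2 = 6$)
$5 c{\left(B,6 \right)} = 5 \cdot 0 = 0$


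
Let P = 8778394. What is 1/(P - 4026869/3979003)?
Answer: 568429/4989893147759 ≈ 1.1392e-7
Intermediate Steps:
1/(P - 4026869/3979003) = 1/(8778394 - 4026869/3979003) = 1/(8778394 - 4026869*1/3979003) = 1/(8778394 - 575267/568429) = 1/(4989893147759/568429) = 568429/4989893147759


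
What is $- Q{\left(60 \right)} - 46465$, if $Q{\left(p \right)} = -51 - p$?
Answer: $-46354$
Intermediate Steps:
$- Q{\left(60 \right)} - 46465 = - (-51 - 60) - 46465 = \left(-1\right) \left(-111\right) - 46465 = 111 - 46465 = -46354$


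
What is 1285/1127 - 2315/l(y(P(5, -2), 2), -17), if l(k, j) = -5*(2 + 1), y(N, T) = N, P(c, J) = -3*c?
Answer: 525656/3381 ≈ 155.47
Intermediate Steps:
l(k, j) = -15 (l(k, j) = -5*3 = -15)
1285/1127 - 2315/l(y(P(5, -2), 2), -17) = 1285/1127 - 2315/(-15) = 1285*(1/1127) - 2315*(-1/15) = 1285/1127 + 463/3 = 525656/3381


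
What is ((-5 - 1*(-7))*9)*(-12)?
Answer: -216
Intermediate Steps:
((-5 - 1*(-7))*9)*(-12) = ((-5 + 7)*9)*(-12) = (2*9)*(-12) = 18*(-12) = -216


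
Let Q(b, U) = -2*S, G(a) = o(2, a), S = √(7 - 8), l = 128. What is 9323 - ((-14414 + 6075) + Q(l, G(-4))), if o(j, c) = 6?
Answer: 17662 + 2*I ≈ 17662.0 + 2.0*I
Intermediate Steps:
S = I (S = √(-1) = I ≈ 1.0*I)
G(a) = 6
Q(b, U) = -2*I
9323 - ((-14414 + 6075) + Q(l, G(-4))) = 9323 - ((-14414 + 6075) - 2*I) = 9323 - (-8339 - 2*I) = 9323 + (8339 + 2*I) = 17662 + 2*I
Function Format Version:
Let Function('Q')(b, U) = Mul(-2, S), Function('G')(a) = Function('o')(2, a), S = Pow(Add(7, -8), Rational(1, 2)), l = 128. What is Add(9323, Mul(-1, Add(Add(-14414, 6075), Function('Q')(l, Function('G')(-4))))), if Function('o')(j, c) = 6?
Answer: Add(17662, Mul(2, I)) ≈ Add(17662., Mul(2.0000, I))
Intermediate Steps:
S = I (S = Pow(-1, Rational(1, 2)) = I ≈ Mul(1.0000, I))
Function('G')(a) = 6
Function('Q')(b, U) = Mul(-2, I)
Add(9323, Mul(-1, Add(Add(-14414, 6075), Function('Q')(l, Function('G')(-4))))) = Add(9323, Mul(-1, Add(Add(-14414, 6075), Mul(-2, I)))) = Add(9323, Mul(-1, Add(-8339, Mul(-2, I)))) = Add(9323, Add(8339, Mul(2, I))) = Add(17662, Mul(2, I))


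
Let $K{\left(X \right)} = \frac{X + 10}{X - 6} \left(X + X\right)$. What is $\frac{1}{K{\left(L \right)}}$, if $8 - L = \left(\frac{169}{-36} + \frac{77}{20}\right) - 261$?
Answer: $\frac{534285}{305833598} \approx 0.001747$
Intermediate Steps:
$L = \frac{12143}{45}$ ($L = 8 - \left(\left(\frac{169}{-36} + \frac{77}{20}\right) - 261\right) = 8 - \left(\left(169 \left(- \frac{1}{36}\right) + 77 \cdot \frac{1}{20}\right) - 261\right) = 8 - \left(\left(- \frac{169}{36} + \frac{77}{20}\right) - 261\right) = 8 - \left(- \frac{38}{45} - 261\right) = 8 - - \frac{11783}{45} = 8 + \frac{11783}{45} = \frac{12143}{45} \approx 269.84$)
$K{\left(X \right)} = \frac{2 X \left(10 + X\right)}{-6 + X}$ ($K{\left(X \right)} = \frac{10 + X}{-6 + X} 2 X = \frac{2 X \left(10 + X\right)}{-6 + X}$)
$\frac{1}{K{\left(L \right)}} = \frac{1}{2 \cdot \frac{12143}{45} \frac{1}{-6 + \frac{12143}{45}} \left(10 + \frac{12143}{45}\right)} = \frac{1}{2 \cdot \frac{12143}{45} \frac{1}{\frac{11873}{45}} \cdot \frac{12593}{45}} = \frac{1}{2 \cdot \frac{12143}{45} \cdot \frac{45}{11873} \cdot \frac{12593}{45}} = \frac{1}{\frac{305833598}{534285}} = \frac{534285}{305833598}$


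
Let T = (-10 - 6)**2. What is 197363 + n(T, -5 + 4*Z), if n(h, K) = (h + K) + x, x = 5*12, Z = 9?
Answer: 197710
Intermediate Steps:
T = 256 (T = (-16)**2 = 256)
x = 60
n(h, K) = 60 + K + h (n(h, K) = (h + K) + 60 = (K + h) + 60 = 60 + K + h)
197363 + n(T, -5 + 4*Z) = 197363 + (60 + (-5 + 4*9) + 256) = 197363 + (60 + (-5 + 36) + 256) = 197363 + (60 + 31 + 256) = 197363 + 347 = 197710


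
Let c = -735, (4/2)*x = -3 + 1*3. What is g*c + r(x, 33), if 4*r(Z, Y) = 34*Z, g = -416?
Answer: 305760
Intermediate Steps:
x = 0 (x = (-3 + 1*3)/2 = (-3 + 3)/2 = (½)*0 = 0)
r(Z, Y) = 17*Z/2 (r(Z, Y) = (34*Z)/4 = 17*Z/2)
g*c + r(x, 33) = -416*(-735) + (17/2)*0 = 305760 + 0 = 305760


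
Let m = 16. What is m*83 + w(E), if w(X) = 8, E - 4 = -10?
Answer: 1336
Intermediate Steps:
E = -6 (E = 4 - 10 = -6)
m*83 + w(E) = 16*83 + 8 = 1328 + 8 = 1336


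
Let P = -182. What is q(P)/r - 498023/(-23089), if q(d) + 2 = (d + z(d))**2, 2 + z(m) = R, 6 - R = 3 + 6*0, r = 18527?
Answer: 9983244672/427769903 ≈ 23.338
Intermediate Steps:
R = 3 (R = 6 - (3 + 6*0) = 6 - (3 + 0) = 6 - 1*3 = 6 - 3 = 3)
z(m) = 1 (z(m) = -2 + 3 = 1)
q(d) = -2 + (1 + d)**2 (q(d) = -2 + (d + 1)**2 = -2 + (1 + d)**2)
q(P)/r - 498023/(-23089) = (-2 + (1 - 182)**2)/18527 - 498023/(-23089) = (-2 + (-181)**2)*(1/18527) - 498023*(-1/23089) = (-2 + 32761)*(1/18527) + 498023/23089 = 32759*(1/18527) + 498023/23089 = 32759/18527 + 498023/23089 = 9983244672/427769903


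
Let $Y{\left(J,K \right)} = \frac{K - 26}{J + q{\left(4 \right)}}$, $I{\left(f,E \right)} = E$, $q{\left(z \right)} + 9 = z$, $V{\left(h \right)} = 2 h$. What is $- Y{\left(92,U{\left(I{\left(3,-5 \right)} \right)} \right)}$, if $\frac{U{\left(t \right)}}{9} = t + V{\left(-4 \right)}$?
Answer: $\frac{143}{87} \approx 1.6437$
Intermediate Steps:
$q{\left(z \right)} = -9 + z$
$U{\left(t \right)} = -72 + 9 t$ ($U{\left(t \right)} = 9 \left(t + 2 \left(-4\right)\right) = 9 \left(t - 8\right) = 9 \left(-8 + t\right) = -72 + 9 t$)
$Y{\left(J,K \right)} = \frac{-26 + K}{-5 + J}$ ($Y{\left(J,K \right)} = \frac{K - 26}{J + \left(-9 + 4\right)} = \frac{-26 + K}{J - 5} = \frac{-26 + K}{-5 + J}$)
$- Y{\left(92,U{\left(I{\left(3,-5 \right)} \right)} \right)} = - \frac{-26 + \left(-72 + 9 \left(-5\right)\right)}{-5 + 92} = - \frac{-26 - 117}{87} = - \frac{-143}{87} = \left(-1\right) \left(- \frac{143}{87}\right) = \frac{143}{87}$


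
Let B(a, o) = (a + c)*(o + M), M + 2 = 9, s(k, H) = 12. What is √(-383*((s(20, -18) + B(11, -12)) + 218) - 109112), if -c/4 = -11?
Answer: I*√91877 ≈ 303.11*I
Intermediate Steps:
c = 44 (c = -4*(-11) = 44)
M = 7 (M = -2 + 9 = 7)
B(a, o) = (7 + o)*(44 + a) (B(a, o) = (a + 44)*(o + 7) = (44 + a)*(7 + o) = (7 + o)*(44 + a))
√(-383*((s(20, -18) + B(11, -12)) + 218) - 109112) = √(-383*((12 + (308 + 7*11 + 44*(-12) + 11*(-12))) + 218) - 109112) = √(-383*((12 + (308 + 77 - 528 - 132)) + 218) - 109112) = √(-383*((12 - 275) + 218) - 109112) = √(-383*(-263 + 218) - 109112) = √(-383*(-45) - 109112) = √(17235 - 109112) = √(-91877) = I*√91877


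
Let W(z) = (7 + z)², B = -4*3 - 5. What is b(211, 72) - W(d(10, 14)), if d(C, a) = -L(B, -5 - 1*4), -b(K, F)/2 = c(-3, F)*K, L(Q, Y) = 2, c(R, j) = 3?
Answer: -1291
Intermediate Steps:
B = -17 (B = -12 - 5 = -17)
b(K, F) = -6*K
d(C, a) = -2 (d(C, a) = -1*2 = -2)
b(211, 72) - W(d(10, 14)) = -6*211 - (7 - 2)² = -1266 - 1*5² = -1266 - 1*25 = -1266 - 25 = -1291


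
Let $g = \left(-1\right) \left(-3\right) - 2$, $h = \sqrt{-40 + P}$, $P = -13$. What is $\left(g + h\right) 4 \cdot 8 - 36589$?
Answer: $-36557 + 32 i \sqrt{53} \approx -36557.0 + 232.96 i$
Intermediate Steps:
$h = i \sqrt{53}$ ($h = \sqrt{-40 - 13} = \sqrt{-53} = i \sqrt{53} \approx 7.2801 i$)
$g = 1$ ($g = 3 - 2 = 1$)
$\left(g + h\right) 4 \cdot 8 - 36589 = \left(1 + i \sqrt{53}\right) 4 \cdot 8 - 36589 = \left(1 + i \sqrt{53}\right) 32 - 36589 = \left(32 + 32 i \sqrt{53}\right) - 36589 = -36557 + 32 i \sqrt{53}$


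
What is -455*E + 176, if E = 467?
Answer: -212309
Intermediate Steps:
-455*E + 176 = -455*467 + 176 = -212485 + 176 = -212309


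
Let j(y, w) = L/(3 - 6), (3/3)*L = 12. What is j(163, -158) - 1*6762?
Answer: -6766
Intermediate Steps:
L = 12
j(y, w) = -4 (j(y, w) = 12/(3 - 6) = 12/(-3) = 12*(-1/3) = -4)
j(163, -158) - 1*6762 = -4 - 1*6762 = -4 - 6762 = -6766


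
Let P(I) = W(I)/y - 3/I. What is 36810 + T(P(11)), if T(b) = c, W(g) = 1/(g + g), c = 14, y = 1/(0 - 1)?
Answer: 36824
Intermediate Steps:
y = -1 (y = 1/(-1) = -1)
W(g) = 1/(2*g)
P(I) = -7/(2*I) (P(I) = (1/(2*I))/(-1) - 3/I = (1/(2*I))*(-1) - 3/I = -1/(2*I) - 3/I = -7/(2*I))
T(b) = 14
36810 + T(P(11)) = 36810 + 14 = 36824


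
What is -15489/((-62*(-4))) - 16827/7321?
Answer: -117568065/1815608 ≈ -64.754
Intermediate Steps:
-15489/((-62*(-4))) - 16827/7321 = -15489/248 - 16827*1/7321 = -15489*1/248 - 16827/7321 = -15489/248 - 16827/7321 = -117568065/1815608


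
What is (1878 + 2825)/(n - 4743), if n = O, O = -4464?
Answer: -4703/9207 ≈ -0.51081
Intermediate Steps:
n = -4464
(1878 + 2825)/(n - 4743) = (1878 + 2825)/(-4464 - 4743) = 4703/(-9207) = 4703*(-1/9207) = -4703/9207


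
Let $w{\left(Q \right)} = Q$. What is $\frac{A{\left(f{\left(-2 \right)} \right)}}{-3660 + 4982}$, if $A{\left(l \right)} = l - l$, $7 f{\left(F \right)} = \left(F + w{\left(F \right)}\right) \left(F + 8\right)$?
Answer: $0$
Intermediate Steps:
$f{\left(F \right)} = \frac{2 F \left(8 + F\right)}{7}$ ($f{\left(F \right)} = \frac{\left(F + F\right) \left(F + 8\right)}{7} = \frac{2 F \left(8 + F\right)}{7}$)
$A{\left(l \right)} = 0$
$\frac{A{\left(f{\left(-2 \right)} \right)}}{-3660 + 4982} = \frac{0}{-3660 + 4982} = \frac{0}{1322} = 0 \cdot \frac{1}{1322} = 0$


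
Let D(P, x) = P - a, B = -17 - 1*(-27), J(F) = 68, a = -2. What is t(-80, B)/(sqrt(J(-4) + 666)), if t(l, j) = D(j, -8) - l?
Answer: 46*sqrt(734)/367 ≈ 3.3958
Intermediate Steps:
B = 10 (B = -17 + 27 = 10)
D(P, x) = 2 + P (D(P, x) = P - 1*(-2) = P + 2 = 2 + P)
t(l, j) = 2 + j - l (t(l, j) = (2 + j) - l = 2 + j - l)
t(-80, B)/(sqrt(J(-4) + 666)) = (2 + 10 - 1*(-80))/(sqrt(68 + 666)) = (2 + 10 + 80)/(sqrt(734)) = 92*(sqrt(734)/734) = 46*sqrt(734)/367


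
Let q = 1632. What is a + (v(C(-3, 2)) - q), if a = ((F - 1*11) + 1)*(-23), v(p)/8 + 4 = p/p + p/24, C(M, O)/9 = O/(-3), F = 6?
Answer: -1566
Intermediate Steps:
C(M, O) = -3*O (C(M, O) = 9*(O/(-3)) = 9*(O*(-⅓)) = 9*(-O/3) = -3*O)
v(p) = -24 + p/3 (v(p) = -32 + 8*(p/p + p/24) = -32 + 8*(1 + p*(1/24)) = -32 + 8*(1 + p/24) = -32 + (8 + p/3) = -24 + p/3)
a = 92 (a = ((6 - 1*11) + 1)*(-23) = ((6 - 11) + 1)*(-23) = (-5 + 1)*(-23) = -4*(-23) = 92)
a + (v(C(-3, 2)) - q) = 92 + ((-24 + (-3*2)/3) - 1*1632) = 92 + ((-24 + (⅓)*(-6)) - 1632) = 92 + ((-24 - 2) - 1632) = 92 + (-26 - 1632) = 92 - 1658 = -1566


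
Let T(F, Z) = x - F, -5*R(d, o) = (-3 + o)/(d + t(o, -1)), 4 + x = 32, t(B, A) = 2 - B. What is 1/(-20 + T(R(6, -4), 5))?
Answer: 60/473 ≈ 0.12685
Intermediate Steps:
x = 28 (x = -4 + 32 = 28)
R(d, o) = -(-3 + o)/(5*(2 + d - o)) (R(d, o) = -(-3 + o)/(5*(d + (2 - o))) = -(-3 + o)/(5*(2 + d - o)))
T(F, Z) = 28 - F
1/(-20 + T(R(6, -4), 5)) = 1/(-20 + (28 - (3 - 1*(-4))/(5*(2 + 6 - 1*(-4))))) = 1/(-20 + (28 - (3 + 4)/(5*(2 + 6 + 4)))) = 1/(-20 + (28 - 7/(5*12))) = 1/(-20 + (28 - 1*7/60)) = 1/(-20 + (28 - 7/60)) = 1/(-20 + 1673/60) = 1/(473/60) = 60/473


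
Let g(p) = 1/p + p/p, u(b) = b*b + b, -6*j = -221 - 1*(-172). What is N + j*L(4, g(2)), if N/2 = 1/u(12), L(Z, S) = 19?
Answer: 6052/39 ≈ 155.18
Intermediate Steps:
j = 49/6 (j = -(-221 - 1*(-172))/6 = -(-221 + 172)/6 = -⅙*(-49) = 49/6 ≈ 8.1667)
u(b) = b + b² (u(b) = b² + b = b + b²)
g(p) = 1 + 1/p (g(p) = 1/p + 1 = 1 + 1/p)
N = 1/78 (N = 2/((12*(1 + 12))) = 2/((12*13)) = 2/156 = 2*(1/156) = 1/78 ≈ 0.012821)
N + j*L(4, g(2)) = 1/78 + (49/6)*19 = 1/78 + 931/6 = 6052/39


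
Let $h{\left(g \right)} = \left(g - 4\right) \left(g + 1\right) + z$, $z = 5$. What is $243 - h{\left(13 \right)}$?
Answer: $112$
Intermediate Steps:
$h{\left(g \right)} = 5 + \left(1 + g\right) \left(-4 + g\right)$ ($h{\left(g \right)} = \left(g - 4\right) \left(g + 1\right) + 5 = \left(-4 + g\right) \left(1 + g\right) + 5 = \left(1 + g\right) \left(-4 + g\right) + 5 = 5 + \left(1 + g\right) \left(-4 + g\right)$)
$243 - h{\left(13 \right)} = 243 - \left(1 + 13^{2} - 39\right) = 243 - \left(1 + 169 - 39\right) = 243 - 131 = 112$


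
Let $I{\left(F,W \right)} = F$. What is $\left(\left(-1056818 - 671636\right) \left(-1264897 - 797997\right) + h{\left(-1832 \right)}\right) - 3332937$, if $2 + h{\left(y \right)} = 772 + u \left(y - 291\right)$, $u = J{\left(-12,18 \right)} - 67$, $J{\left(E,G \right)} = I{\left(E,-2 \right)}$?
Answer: $3565614221426$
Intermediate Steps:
$J{\left(E,G \right)} = E$
$u = -79$ ($u = -12 - 67 = -79$)
$h{\left(y \right)} = 23759 - 79 y$ ($h{\left(y \right)} = -2 - \left(-772 + 79 \left(y - 291\right)\right) = -2 - \left(-772 + 79 \left(-291 + y\right)\right) = -2 + \left(772 - \left(-22989 + 79 y\right)\right) = -2 - \left(-23761 + 79 y\right) = 23759 - 79 y$)
$\left(\left(-1056818 - 671636\right) \left(-1264897 - 797997\right) + h{\left(-1832 \right)}\right) - 3332937 = \left(\left(-1056818 - 671636\right) \left(-1264897 - 797997\right) + \left(23759 - -144728\right)\right) - 3332937 = \left(\left(-1728454\right) \left(-2062894\right) + \left(23759 + 144728\right)\right) - 3332937 = \left(3565617385876 + 168487\right) - 3332937 = 3565617554363 - 3332937 = 3565614221426$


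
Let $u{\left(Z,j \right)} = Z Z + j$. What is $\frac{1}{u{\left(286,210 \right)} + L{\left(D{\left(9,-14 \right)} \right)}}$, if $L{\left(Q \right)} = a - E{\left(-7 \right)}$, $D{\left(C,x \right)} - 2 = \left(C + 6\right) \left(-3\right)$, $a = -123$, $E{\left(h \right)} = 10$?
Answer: $\frac{1}{81873} \approx 1.2214 \cdot 10^{-5}$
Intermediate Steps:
$u{\left(Z,j \right)} = j + Z^{2}$ ($u{\left(Z,j \right)} = Z^{2} + j = j + Z^{2}$)
$D{\left(C,x \right)} = -16 - 3 C$ ($D{\left(C,x \right)} = 2 + \left(C + 6\right) \left(-3\right) = 2 + \left(6 + C\right) \left(-3\right) = 2 - \left(18 + 3 C\right) = -16 - 3 C$)
$L{\left(Q \right)} = -133$ ($L{\left(Q \right)} = -123 - 10 = -133$)
$\frac{1}{u{\left(286,210 \right)} + L{\left(D{\left(9,-14 \right)} \right)}} = \frac{1}{\left(210 + 286^{2}\right) - 133} = \frac{1}{\left(210 + 81796\right) - 133} = \frac{1}{82006 - 133} = \frac{1}{81873}$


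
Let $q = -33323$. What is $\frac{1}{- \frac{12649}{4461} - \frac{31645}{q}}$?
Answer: $- \frac{148653903}{280334282} \approx -0.53027$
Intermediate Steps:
$\frac{1}{- \frac{12649}{4461} - \frac{31645}{q}} = \frac{1}{- \frac{12649}{4461} - \frac{31645}{-33323}} = \frac{1}{\left(-12649\right) \frac{1}{4461} - - \frac{31645}{33323}} = \frac{1}{- \frac{12649}{4461} + \frac{31645}{33323}} = \frac{1}{- \frac{280334282}{148653903}} = - \frac{148653903}{280334282}$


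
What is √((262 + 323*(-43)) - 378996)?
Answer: I*√392623 ≈ 626.6*I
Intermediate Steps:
√((262 + 323*(-43)) - 378996) = √((262 - 13889) - 378996) = √(-13627 - 378996) = √(-392623) = I*√392623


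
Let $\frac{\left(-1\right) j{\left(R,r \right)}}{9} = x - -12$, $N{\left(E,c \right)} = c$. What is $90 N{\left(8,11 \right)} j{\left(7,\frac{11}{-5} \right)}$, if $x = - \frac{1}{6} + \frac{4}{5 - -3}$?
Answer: $-109890$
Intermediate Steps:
$x = \frac{1}{3}$ ($x = \left(-1\right) \frac{1}{6} + \frac{4}{5 + 3} = - \frac{1}{6} + \frac{4}{8} = - \frac{1}{6} + 4 \cdot \frac{1}{8} = - \frac{1}{6} + \frac{1}{2} = \frac{1}{3} \approx 0.33333$)
$j{\left(R,r \right)} = -111$ ($j{\left(R,r \right)} = - 9 \left(\frac{1}{3} - -12\right) = - 9 \left(\frac{1}{3} + 12\right) = \left(-9\right) \frac{37}{3} = -111$)
$90 N{\left(8,11 \right)} j{\left(7,\frac{11}{-5} \right)} = 90 \cdot 11 \left(-111\right) = 990 \left(-111\right) = -109890$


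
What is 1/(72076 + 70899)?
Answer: 1/142975 ≈ 6.9942e-6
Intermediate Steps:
1/(72076 + 70899) = 1/142975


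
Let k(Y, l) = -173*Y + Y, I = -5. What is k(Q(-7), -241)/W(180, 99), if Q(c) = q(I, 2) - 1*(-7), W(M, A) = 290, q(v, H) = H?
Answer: -774/145 ≈ -5.3379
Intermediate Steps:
Q(c) = 9 (Q(c) = 2 - 1*(-7) = 2 + 7 = 9)
k(Y, l) = -172*Y
k(Q(-7), -241)/W(180, 99) = -172*9/290 = -1548*1/290 = -774/145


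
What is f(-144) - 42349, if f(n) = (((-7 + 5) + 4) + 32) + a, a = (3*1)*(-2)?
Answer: -42321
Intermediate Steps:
a = -6 (a = 3*(-2) = -6)
f(n) = 28 (f(n) = (((-7 + 5) + 4) + 32) - 6 = ((-2 + 4) + 32) - 6 = (2 + 32) - 6 = 34 - 6 = 28)
f(-144) - 42349 = 28 - 42349 = -42321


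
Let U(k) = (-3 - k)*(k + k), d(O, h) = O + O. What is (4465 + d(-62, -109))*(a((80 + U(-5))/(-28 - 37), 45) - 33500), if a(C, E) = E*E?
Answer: -136632975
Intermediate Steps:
d(O, h) = 2*O
U(k) = 2*k*(-3 - k) (U(k) = (-3 - k)*(2*k) = 2*k*(-3 - k))
a(C, E) = E²
(4465 + d(-62, -109))*(a((80 + U(-5))/(-28 - 37), 45) - 33500) = (4465 + 2*(-62))*(45² - 33500) = (4465 - 124)*(2025 - 33500) = 4341*(-31475) = -136632975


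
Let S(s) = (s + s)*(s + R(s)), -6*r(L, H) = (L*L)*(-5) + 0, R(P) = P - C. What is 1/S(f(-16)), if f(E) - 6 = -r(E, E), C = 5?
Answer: 9/1566196 ≈ 5.7464e-6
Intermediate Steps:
R(P) = -5 + P (R(P) = P - 1*5 = P - 5 = -5 + P)
r(L, H) = 5*L**2/6 (r(L, H) = -((L*L)*(-5) + 0)/6 = -(L**2*(-5) + 0)/6 = -(-5*L**2 + 0)/6 = -(-5)*L**2/6 = 5*L**2/6)
f(E) = 6 - 5*E**2/6
S(s) = 2*s*(-5 + 2*s) (S(s) = (s + s)*(s + (-5 + s)) = (2*s)*(-5 + 2*s) = 2*s*(-5 + 2*s))
1/S(f(-16)) = 1/(2*(6 - 5/6*(-16)**2)*(-5 + 2*(6 - 5/6*(-16)**2))) = 1/(2*(6 - 5/6*256)*(-5 + 2*(6 - 5/6*256))) = 1/(2*(6 - 640/3)*(-5 + 2*(6 - 640/3))) = 1/(2*(-622/3)*(-5 + 2*(-622/3))) = 1/(2*(-622/3)*(-5 - 1244/3)) = 1/(2*(-622/3)*(-1259/3)) = 1/(1566196/9) = 9/1566196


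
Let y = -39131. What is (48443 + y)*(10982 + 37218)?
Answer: 448838400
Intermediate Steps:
(48443 + y)*(10982 + 37218) = (48443 - 39131)*(10982 + 37218) = 9312*48200 = 448838400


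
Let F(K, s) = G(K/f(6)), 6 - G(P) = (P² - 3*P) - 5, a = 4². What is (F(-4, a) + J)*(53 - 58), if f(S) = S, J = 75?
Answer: -3760/9 ≈ -417.78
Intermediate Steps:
a = 16
G(P) = 11 - P² + 3*P (G(P) = 6 - ((P² - 3*P) - 5) = 6 - (-5 + P² - 3*P) = 6 + (5 - P² + 3*P) = 11 - P² + 3*P)
F(K, s) = 11 + K/2 - K²/36 (F(K, s) = 11 - (K/6)² + 3*(K/6) = 11 - K²/36 + K/2 = 11 + K/2 - K²/36)
(F(-4, a) + J)*(53 - 58) = ((11 + (½)*(-4) - 1/36*(-4)²) + 75)*(53 - 58) = ((11 - 2 - 1/36*16) + 75)*(-5) = ((11 - 2 - 4/9) + 75)*(-5) = (77/9 + 75)*(-5) = (752/9)*(-5) = -3760/9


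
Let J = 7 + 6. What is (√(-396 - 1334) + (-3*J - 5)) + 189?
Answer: 145 + I*√1730 ≈ 145.0 + 41.593*I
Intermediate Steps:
J = 13
(√(-396 - 1334) + (-3*J - 5)) + 189 = (√(-396 - 1334) + (-3*13 - 5)) + 189 = (√(-1730) + (-39 - 5)) + 189 = (I*√1730 - 44) + 189 = (-44 + I*√1730) + 189 = 145 + I*√1730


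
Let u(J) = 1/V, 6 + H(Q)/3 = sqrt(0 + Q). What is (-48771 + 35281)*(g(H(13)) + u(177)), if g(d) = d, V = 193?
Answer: 46850770/193 - 40470*sqrt(13) ≈ 96834.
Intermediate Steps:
H(Q) = -18 + 3*sqrt(Q) (H(Q) = -18 + 3*sqrt(0 + Q) = -18 + 3*sqrt(Q))
u(J) = 1/193
(-48771 + 35281)*(g(H(13)) + u(177)) = (-48771 + 35281)*((-18 + 3*sqrt(13)) + 1/193) = -13490*(-3473/193 + 3*sqrt(13)) = 46850770/193 - 40470*sqrt(13)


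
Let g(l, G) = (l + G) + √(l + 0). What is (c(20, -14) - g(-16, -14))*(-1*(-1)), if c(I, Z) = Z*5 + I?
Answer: -20 - 4*I ≈ -20.0 - 4.0*I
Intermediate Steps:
c(I, Z) = I + 5*Z (c(I, Z) = 5*Z + I = I + 5*Z)
g(l, G) = G + l + √l (g(l, G) = (G + l) + √l = G + l + √l)
(c(20, -14) - g(-16, -14))*(-1*(-1)) = ((20 + 5*(-14)) - (-14 - 16 + √(-16)))*(-1*(-1)) = ((20 - 70) - (-14 - 16 + 4*I))*1 = (-50 - (-30 + 4*I))*1 = (-50 + (30 - 4*I))*1 = (-20 - 4*I)*1 = -20 - 4*I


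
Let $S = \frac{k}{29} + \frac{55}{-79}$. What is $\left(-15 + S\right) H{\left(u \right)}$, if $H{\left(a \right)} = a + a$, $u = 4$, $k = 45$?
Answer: $- \frac{259240}{2291} \approx -113.16$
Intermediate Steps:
$H{\left(a \right)} = 2 a$
$S = \frac{1960}{2291}$ ($S = \frac{45}{29} + \frac{55}{-79} = 45 \cdot \frac{1}{29} + 55 \left(- \frac{1}{79}\right) = \frac{45}{29} - \frac{55}{79} = \frac{1960}{2291} \approx 0.85552$)
$\left(-15 + S\right) H{\left(u \right)} = \left(-15 + \frac{1960}{2291}\right) 2 \cdot 4 = \left(- \frac{32405}{2291}\right) 8 = - \frac{259240}{2291}$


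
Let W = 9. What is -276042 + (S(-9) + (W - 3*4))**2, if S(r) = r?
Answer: -275898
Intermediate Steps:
-276042 + (S(-9) + (W - 3*4))**2 = -276042 + (-9 + (9 - 3*4))**2 = -276042 + (-9 + (9 - 12))**2 = -276042 + (-9 - 3)**2 = -276042 + (-12)**2 = -276042 + 144 = -275898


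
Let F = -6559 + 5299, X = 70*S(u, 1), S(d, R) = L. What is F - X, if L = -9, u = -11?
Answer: -630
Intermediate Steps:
S(d, R) = -9
X = -630 (X = 70*(-9) = -630)
F = -1260
F - X = -1260 - 1*(-630) = -1260 + 630 = -630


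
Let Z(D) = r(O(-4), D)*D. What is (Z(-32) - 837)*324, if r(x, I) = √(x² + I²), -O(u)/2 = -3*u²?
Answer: -271188 - 331776*√10 ≈ -1.3204e+6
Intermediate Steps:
O(u) = 6*u² (O(u) = -(-6)*u² = 6*u²)
r(x, I) = √(I² + x²)
Z(D) = D*√(9216 + D²) (Z(D) = √(D² + (6*(-4)²)²)*D = √(D² + (6*16)²)*D = √(D² + 96²)*D = √(D² + 9216)*D = √(9216 + D²)*D = D*√(9216 + D²))
(Z(-32) - 837)*324 = (-32*√(9216 + (-32)²) - 837)*324 = (-32*√(9216 + 1024) - 837)*324 = (-1024*√10 - 837)*324 = (-837 - 1024*√10)*324 = -271188 - 331776*√10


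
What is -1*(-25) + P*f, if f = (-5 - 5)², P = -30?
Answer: -2975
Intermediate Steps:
f = 100 (f = (-10)² = 100)
-1*(-25) + P*f = -1*(-25) - 30*100 = 25 - 3000 = -2975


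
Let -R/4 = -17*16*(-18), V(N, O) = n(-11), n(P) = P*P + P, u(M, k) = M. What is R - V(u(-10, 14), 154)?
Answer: -19694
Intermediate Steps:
n(P) = P + P² (n(P) = P² + P = P + P²)
V(N, O) = 110 (V(N, O) = -11*(1 - 11) = -11*(-10) = 110)
R = -19584 (R = -4*(-17*16)*(-18) = -(-1088)*(-18) = -4*4896 = -19584)
R - V(u(-10, 14), 154) = -19584 - 1*110 = -19584 - 110 = -19694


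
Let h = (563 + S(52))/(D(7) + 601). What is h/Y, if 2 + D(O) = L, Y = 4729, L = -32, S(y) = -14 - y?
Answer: 71/383049 ≈ 0.00018535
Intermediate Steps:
D(O) = -34 (D(O) = -2 - 32 = -34)
h = 71/81 (h = (563 + (-14 - 1*52))/(-34 + 601) = (563 + (-14 - 52))/567 = (563 - 66)*(1/567) = 497*(1/567) = 71/81 ≈ 0.87654)
h/Y = (71/81)/4729 = (71/81)*(1/4729) = 71/383049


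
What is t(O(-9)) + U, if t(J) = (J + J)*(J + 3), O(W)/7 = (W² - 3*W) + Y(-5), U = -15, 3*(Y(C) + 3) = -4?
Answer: 9517709/9 ≈ 1.0575e+6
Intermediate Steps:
Y(C) = -13/3 (Y(C) = -3 + (⅓)*(-4) = -3 - 4/3 = -13/3)
O(W) = -91/3 - 21*W + 7*W² (O(W) = 7*((W² - 3*W) - 13/3) = 7*(-13/3 + W² - 3*W) = -91/3 - 21*W + 7*W²)
t(J) = 2*J*(3 + J) (t(J) = (2*J)*(3 + J) = 2*J*(3 + J))
t(O(-9)) + U = 2*(-91/3 - 21*(-9) + 7*(-9)²)*(3 + (-91/3 - 21*(-9) + 7*(-9)²)) - 15 = 2*(-91/3 + 189 + 7*81)*(3 + (-91/3 + 189 + 7*81)) - 15 = 2*(-91/3 + 189 + 567)*(3 + (-91/3 + 189 + 567)) - 15 = 2*(2177/3)*(3 + 2177/3) - 15 = 2*(2177/3)*(2186/3) - 15 = 9517844/9 - 15 = 9517709/9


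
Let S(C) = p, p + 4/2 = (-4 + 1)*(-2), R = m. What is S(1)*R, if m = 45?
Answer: 180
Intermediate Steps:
R = 45
p = 4 (p = -2 + (-4 + 1)*(-2) = -2 - 3*(-2) = -2 + 6 = 4)
S(C) = 4
S(1)*R = 4*45 = 180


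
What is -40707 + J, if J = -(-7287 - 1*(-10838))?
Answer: -44258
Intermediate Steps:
J = -3551 (J = -(-7287 + 10838) = -1*3551 = -3551)
-40707 + J = -40707 - 3551 = -44258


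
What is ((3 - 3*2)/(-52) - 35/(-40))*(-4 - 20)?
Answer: -291/13 ≈ -22.385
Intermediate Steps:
((3 - 3*2)/(-52) - 35/(-40))*(-4 - 20) = ((3 - 6)*(-1/52) - 35*(-1/40))*(-24) = (-3*(-1/52) + 7/8)*(-24) = (3/52 + 7/8)*(-24) = (97/104)*(-24) = -291/13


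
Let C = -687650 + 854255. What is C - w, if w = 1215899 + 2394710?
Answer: -3444004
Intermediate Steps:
w = 3610609
C = 166605
C - w = 166605 - 1*3610609 = 166605 - 3610609 = -3444004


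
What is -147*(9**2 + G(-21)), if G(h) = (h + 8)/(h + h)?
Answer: -23905/2 ≈ -11953.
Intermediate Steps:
G(h) = (8 + h)/(2*h) (G(h) = (8 + h)/((2*h)) = (8 + h)*(1/(2*h)) = (8 + h)/(2*h))
-147*(9**2 + G(-21)) = -147*(9**2 + (1/2)*(8 - 21)/(-21)) = -147*(81 + (1/2)*(-1/21)*(-13)) = -147*(81 + 13/42) = -147*3415/42 = -23905/2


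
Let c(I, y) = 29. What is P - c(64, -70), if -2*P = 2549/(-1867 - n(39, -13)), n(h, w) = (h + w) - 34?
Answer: -105273/3718 ≈ -28.314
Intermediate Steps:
n(h, w) = -34 + h + w
P = 2549/3718 (P = -2549/(2*(-1867 - (-34 + 39 - 13))) = -2549/(2*(-1867 - 1*(-8))) = -2549/(2*(-1867 + 8)) = -2549/(2*(-1859)) = -2549*(-1)/(2*1859) = -1/2*(-2549/1859) = 2549/3718 ≈ 0.68558)
P - c(64, -70) = 2549/3718 - 1*29 = 2549/3718 - 29 = -105273/3718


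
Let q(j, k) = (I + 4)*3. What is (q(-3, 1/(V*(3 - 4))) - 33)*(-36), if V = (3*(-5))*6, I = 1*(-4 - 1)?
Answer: 1296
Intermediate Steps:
I = -5 (I = 1*(-5) = -5)
V = -90 (V = -15*6 = -90)
q(j, k) = -3 (q(j, k) = (-5 + 4)*3 = -1*3 = -3)
(q(-3, 1/(V*(3 - 4))) - 33)*(-36) = (-3 - 33)*(-36) = -36*(-36) = 1296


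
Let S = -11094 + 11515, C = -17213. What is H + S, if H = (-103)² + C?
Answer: -6183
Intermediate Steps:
S = 421
H = -6604 (H = (-103)² - 17213 = 10609 - 17213 = -6604)
H + S = -6604 + 421 = -6183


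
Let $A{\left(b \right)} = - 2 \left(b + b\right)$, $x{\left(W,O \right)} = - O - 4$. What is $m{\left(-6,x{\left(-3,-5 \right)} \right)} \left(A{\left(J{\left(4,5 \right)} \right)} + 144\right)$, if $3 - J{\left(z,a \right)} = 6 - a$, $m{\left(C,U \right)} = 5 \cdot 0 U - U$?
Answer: $-136$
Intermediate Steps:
$x{\left(W,O \right)} = -4 - O$
$m{\left(C,U \right)} = - U$ ($m{\left(C,U \right)} = 0 U - U = 0 - U = - U$)
$J{\left(z,a \right)} = -3 + a$ ($J{\left(z,a \right)} = 3 - \left(6 - a\right) = 3 + \left(-6 + a\right) = -3 + a$)
$A{\left(b \right)} = - 4 b$ ($A{\left(b \right)} = - 2 \cdot 2 b = - 4 b$)
$m{\left(-6,x{\left(-3,-5 \right)} \right)} \left(A{\left(J{\left(4,5 \right)} \right)} + 144\right) = - (-4 - -5) \left(- 4 \left(-3 + 5\right) + 144\right) = - (-4 + 5) \left(\left(-4\right) 2 + 144\right) = \left(-1\right) 1 \left(-8 + 144\right) = \left(-1\right) 136 = -136$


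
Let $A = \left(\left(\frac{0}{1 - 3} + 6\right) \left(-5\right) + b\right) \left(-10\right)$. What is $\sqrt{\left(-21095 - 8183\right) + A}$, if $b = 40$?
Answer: $i \sqrt{29378} \approx 171.4 i$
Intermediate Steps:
$A = -100$ ($A = \left(\left(\frac{0}{1 - 3} + 6\right) \left(-5\right) + 40\right) \left(-10\right) = \left(\left(\frac{0}{-2} + 6\right) \left(-5\right) + 40\right) \left(-10\right) = \left(\left(0 \left(- \frac{1}{2}\right) + 6\right) \left(-5\right) + 40\right) \left(-10\right) = \left(\left(0 + 6\right) \left(-5\right) + 40\right) \left(-10\right) = \left(6 \left(-5\right) + 40\right) \left(-10\right) = \left(-30 + 40\right) \left(-10\right) = 10 \left(-10\right) = -100$)
$\sqrt{\left(-21095 - 8183\right) + A} = \sqrt{\left(-21095 - 8183\right) - 100} = \sqrt{-29278 - 100} = \sqrt{-29378} = i \sqrt{29378}$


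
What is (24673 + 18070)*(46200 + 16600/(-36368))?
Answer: 8977018431875/4546 ≈ 1.9747e+9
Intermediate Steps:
(24673 + 18070)*(46200 + 16600/(-36368)) = 42743*(46200 + 16600*(-1/36368)) = 42743*(46200 - 2075/4546) = 42743*(210023125/4546) = 8977018431875/4546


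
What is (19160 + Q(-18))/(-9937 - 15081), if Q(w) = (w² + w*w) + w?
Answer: -9895/12509 ≈ -0.79103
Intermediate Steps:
Q(w) = w + 2*w² (Q(w) = (w² + w²) + w = 2*w² + w = w + 2*w²)
(19160 + Q(-18))/(-9937 - 15081) = (19160 - 18*(1 + 2*(-18)))/(-9937 - 15081) = (19160 - 18*(1 - 36))/(-25018) = (19160 - 18*(-35))*(-1/25018) = (19160 + 630)*(-1/25018) = 19790*(-1/25018) = -9895/12509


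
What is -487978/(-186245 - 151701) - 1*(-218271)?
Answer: 36882149672/168973 ≈ 2.1827e+5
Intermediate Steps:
-487978/(-186245 - 151701) - 1*(-218271) = -487978/(-337946) + 218271 = -487978*(-1/337946) + 218271 = 243989/168973 + 218271 = 36882149672/168973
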